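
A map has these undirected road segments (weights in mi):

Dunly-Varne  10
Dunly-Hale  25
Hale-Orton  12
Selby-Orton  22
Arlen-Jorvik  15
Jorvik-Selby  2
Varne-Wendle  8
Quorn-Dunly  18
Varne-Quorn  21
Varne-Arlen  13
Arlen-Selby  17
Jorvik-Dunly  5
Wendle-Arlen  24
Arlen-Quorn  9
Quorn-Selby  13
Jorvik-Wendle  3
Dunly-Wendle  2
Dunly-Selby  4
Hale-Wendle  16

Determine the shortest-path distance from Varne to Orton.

35 mi

Shortest distances from Varne:
Varne: 0
Wendle: 8  (via Varne)
Dunly: 10  (via Varne)
Jorvik: 11  (via Wendle)
Selby: 13  (via Jorvik)
Arlen: 13  (via Varne)
Quorn: 21  (via Varne)
Hale: 24  (via Wendle)
Orton: 35  (via Selby)
Shortest route: Varne–Wendle–Jorvik–Selby–Orton = 35 mi.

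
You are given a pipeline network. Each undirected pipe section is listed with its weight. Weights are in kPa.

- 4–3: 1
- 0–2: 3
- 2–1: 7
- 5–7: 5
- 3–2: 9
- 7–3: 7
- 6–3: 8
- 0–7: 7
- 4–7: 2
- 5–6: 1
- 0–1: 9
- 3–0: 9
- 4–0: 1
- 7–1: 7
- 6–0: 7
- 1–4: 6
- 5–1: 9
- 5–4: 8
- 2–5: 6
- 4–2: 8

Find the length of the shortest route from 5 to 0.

8 kPa

Settle nodes by increasing distance from 5:
5: 0
6: 1  (via 5)
7: 5  (via 5)
2: 6  (via 5)
4: 7  (via 7)
0: 8  (via 6)
Shortest route: 5–6–0 = 8 kPa.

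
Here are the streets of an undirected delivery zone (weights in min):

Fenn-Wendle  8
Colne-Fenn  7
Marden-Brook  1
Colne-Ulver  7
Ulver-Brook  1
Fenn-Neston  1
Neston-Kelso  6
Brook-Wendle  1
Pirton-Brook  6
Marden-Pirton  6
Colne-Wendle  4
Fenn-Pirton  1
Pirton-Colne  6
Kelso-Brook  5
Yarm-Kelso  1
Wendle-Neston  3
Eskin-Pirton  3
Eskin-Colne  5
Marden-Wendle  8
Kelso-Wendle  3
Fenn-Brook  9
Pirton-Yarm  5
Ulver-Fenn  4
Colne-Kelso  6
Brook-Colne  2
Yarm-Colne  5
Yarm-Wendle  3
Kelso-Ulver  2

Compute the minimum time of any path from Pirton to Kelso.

Settle nodes by increasing distance from Pirton:
Pirton: 0
Fenn: 1  (via Pirton)
Neston: 2  (via Fenn)
Eskin: 3  (via Pirton)
Wendle: 5  (via Neston)
Ulver: 5  (via Fenn)
Yarm: 5  (via Pirton)
Kelso: 6  (via Yarm)
Shortest route: Pirton → Yarm → Kelso = 6 min.

6 min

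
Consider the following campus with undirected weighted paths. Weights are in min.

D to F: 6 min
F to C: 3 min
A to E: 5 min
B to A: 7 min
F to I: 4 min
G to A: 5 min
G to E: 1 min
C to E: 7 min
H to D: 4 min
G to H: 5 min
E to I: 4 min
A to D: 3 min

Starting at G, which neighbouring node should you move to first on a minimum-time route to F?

Enumerating some paths:
G–A–D–F: 5+3+6 = 14
G–E–C–F: 1+7+3 = 11
G–E–I–F: 1+4+4 = 9
The minimum is 9 min via G–E–I–F.
So from G the first move is to E.

E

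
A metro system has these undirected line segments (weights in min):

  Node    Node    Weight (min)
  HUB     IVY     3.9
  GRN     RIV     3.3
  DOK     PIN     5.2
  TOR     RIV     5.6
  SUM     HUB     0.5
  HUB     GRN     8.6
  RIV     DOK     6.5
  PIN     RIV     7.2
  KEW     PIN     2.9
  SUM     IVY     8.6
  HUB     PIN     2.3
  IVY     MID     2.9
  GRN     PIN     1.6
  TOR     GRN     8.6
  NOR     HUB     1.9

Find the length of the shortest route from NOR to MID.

8.7 min

Shortest distances from NOR:
NOR: 0
HUB: 1.9  (via NOR)
SUM: 2.4  (via HUB)
PIN: 4.2  (via HUB)
IVY: 5.8  (via HUB)
GRN: 5.8  (via PIN)
KEW: 7.1  (via PIN)
MID: 8.7  (via IVY)
Shortest route: NOR–HUB–IVY–MID = 8.7 min.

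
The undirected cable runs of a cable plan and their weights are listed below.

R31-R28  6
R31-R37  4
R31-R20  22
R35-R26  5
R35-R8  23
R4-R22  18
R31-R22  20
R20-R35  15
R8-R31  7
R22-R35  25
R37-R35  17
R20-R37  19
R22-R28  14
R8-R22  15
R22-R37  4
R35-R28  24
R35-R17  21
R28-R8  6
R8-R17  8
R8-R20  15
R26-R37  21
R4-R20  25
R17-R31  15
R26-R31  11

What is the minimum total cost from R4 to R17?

41

Candidate routes:
R4 - R22 - R28 - R8 - R17: 18+14+6+8 = 46
R4 - R20 - R8 - R17: 25+15+8 = 48
R4 - R22 - R37 - R31 - R17: 18+4+4+15 = 41
R4 - R22 - R37 - R31 - R28 - R8 - R17: 18+4+4+6+6+8 = 46
Cheapest is R4 - R22 - R37 - R31 - R17 at 41.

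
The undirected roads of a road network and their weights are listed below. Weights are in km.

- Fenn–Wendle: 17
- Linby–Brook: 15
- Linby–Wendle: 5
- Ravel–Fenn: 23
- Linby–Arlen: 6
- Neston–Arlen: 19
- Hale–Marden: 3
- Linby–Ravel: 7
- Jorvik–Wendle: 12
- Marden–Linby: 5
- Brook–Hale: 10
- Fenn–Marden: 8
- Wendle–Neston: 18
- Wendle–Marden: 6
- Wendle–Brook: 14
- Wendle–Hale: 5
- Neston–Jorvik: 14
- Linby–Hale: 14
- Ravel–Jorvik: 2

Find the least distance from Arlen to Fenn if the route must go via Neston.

Best Arlen to Neston: Arlen–Neston costing 19
Best Neston to Fenn: Neston–Wendle–Marden–Fenn costing 32
Total via Neston: 19 + 32 = 51 km.

51 km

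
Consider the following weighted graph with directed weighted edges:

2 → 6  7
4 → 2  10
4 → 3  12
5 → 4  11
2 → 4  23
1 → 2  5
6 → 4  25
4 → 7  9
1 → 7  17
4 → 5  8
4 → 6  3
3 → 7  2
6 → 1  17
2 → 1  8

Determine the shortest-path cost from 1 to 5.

36

Settle nodes by increasing distance from 1:
1: 0
2: 5  (via 1)
6: 12  (via 2)
7: 17  (via 1)
4: 28  (via 2)
5: 36  (via 4)
Shortest route: 1–2–4–5 = 36.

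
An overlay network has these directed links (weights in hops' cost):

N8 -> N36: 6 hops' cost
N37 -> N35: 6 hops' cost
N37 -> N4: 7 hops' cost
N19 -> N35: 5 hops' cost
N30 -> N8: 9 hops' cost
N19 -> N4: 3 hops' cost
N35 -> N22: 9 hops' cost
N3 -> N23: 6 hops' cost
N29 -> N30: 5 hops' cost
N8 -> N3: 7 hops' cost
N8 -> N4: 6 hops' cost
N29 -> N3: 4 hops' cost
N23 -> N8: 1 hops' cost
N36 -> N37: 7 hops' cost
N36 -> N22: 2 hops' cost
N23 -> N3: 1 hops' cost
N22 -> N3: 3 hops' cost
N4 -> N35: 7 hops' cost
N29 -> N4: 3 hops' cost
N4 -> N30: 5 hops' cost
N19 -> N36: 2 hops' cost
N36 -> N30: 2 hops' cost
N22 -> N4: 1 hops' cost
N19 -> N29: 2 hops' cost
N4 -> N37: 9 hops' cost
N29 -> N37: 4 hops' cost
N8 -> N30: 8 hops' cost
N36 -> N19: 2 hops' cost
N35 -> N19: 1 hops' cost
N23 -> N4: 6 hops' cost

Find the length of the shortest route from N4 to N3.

Compare a few routes:
N4 - N30 - N8 - N3: 5+9+7 = 21
N4 - N35 - N19 - N36 - N22 - N3: 7+1+2+2+3 = 15
N4 - N35 - N22 - N3: 7+9+3 = 19
N4 - N35 - N19 - N29 - N3: 7+1+2+4 = 14
Cheapest is N4 - N35 - N19 - N29 - N3 at 14 hops' cost.

14 hops' cost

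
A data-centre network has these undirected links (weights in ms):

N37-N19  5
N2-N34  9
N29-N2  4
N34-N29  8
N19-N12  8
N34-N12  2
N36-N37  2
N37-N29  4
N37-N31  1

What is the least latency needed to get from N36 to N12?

Shortest distances from N36:
N36: 0
N37: 2  (via N36)
N31: 3  (via N37)
N29: 6  (via N37)
N19: 7  (via N37)
N2: 10  (via N29)
N34: 14  (via N29)
N12: 15  (via N19)
Shortest route: N36–N37–N19–N12 = 15 ms.

15 ms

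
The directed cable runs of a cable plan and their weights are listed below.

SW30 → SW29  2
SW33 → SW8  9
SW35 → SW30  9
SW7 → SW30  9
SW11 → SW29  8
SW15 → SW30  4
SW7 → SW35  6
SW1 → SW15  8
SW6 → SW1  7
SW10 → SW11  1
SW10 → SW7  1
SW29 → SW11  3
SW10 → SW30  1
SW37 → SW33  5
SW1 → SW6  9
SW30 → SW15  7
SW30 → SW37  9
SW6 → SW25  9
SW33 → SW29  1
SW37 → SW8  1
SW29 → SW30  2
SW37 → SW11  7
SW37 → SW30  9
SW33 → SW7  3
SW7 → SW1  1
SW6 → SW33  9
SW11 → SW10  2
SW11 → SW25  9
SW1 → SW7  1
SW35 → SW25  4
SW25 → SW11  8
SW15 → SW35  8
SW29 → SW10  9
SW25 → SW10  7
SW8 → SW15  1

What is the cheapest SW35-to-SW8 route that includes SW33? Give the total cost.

Best SW35 to SW33: SW35–SW30–SW37–SW33 costing 23
Best SW33 to SW8: SW33–SW8 costing 9
Total via SW33: 23 + 9 = 32.

32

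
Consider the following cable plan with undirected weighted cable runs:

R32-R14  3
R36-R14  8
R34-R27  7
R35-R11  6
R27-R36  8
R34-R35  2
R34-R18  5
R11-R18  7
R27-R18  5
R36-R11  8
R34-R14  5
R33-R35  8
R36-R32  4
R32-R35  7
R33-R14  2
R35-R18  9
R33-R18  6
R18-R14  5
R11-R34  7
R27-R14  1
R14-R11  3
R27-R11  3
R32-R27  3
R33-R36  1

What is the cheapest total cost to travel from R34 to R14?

Compare a few routes:
R34–R27–R14: 7+1 = 8
R34–R18–R14: 5+5 = 10
R34–R14: 5 = 5
R34–R11–R14: 7+3 = 10
Cheapest is R34–R14 at 5.

5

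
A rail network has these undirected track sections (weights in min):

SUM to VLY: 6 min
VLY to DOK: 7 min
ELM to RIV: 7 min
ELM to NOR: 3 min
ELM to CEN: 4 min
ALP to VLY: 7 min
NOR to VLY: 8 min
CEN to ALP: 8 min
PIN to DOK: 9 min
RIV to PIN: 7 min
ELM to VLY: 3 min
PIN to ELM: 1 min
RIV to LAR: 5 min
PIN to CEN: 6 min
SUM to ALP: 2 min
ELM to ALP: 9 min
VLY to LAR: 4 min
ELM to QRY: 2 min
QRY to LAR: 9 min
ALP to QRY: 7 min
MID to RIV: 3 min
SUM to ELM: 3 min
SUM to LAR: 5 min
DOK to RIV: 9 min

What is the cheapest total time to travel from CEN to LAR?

11 min

Settle nodes by increasing distance from CEN:
CEN: 0
ELM: 4  (via CEN)
PIN: 5  (via ELM)
QRY: 6  (via ELM)
NOR: 7  (via ELM)
SUM: 7  (via ELM)
VLY: 7  (via ELM)
ALP: 8  (via CEN)
RIV: 11  (via ELM)
LAR: 11  (via VLY)
Shortest route: CEN → ELM → VLY → LAR = 11 min.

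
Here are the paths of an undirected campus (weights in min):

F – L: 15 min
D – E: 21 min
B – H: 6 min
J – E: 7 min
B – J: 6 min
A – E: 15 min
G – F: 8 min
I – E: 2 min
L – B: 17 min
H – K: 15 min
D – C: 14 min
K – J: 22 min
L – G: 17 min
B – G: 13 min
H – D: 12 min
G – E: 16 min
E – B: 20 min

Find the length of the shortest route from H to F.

27 min

Settle nodes by increasing distance from H:
H: 0
B: 6  (via H)
D: 12  (via H)
J: 12  (via B)
K: 15  (via H)
E: 19  (via J)
G: 19  (via B)
I: 21  (via E)
L: 23  (via B)
C: 26  (via D)
F: 27  (via G)
Shortest route: H → B → G → F = 27 min.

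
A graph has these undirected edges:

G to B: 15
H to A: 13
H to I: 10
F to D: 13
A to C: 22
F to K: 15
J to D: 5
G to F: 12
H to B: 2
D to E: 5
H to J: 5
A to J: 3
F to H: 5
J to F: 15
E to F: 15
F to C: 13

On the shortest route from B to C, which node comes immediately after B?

H

Enumerating some paths:
B–H–A–C: 2+13+22 = 37
B–H–F–C: 2+5+13 = 20
B–H–J–F–C: 2+5+15+13 = 35
B–H–J–A–C: 2+5+3+22 = 32
The minimum is 20 via B–H–F–C.
So from B the first move is to H.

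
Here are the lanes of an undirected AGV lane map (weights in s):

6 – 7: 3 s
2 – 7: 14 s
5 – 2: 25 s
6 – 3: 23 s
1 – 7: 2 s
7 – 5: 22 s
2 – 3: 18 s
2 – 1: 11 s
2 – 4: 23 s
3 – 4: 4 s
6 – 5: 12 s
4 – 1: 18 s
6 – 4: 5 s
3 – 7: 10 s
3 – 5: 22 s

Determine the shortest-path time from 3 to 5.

Settle nodes by increasing distance from 3:
3: 0
4: 4  (via 3)
6: 9  (via 4)
7: 10  (via 3)
1: 12  (via 7)
2: 18  (via 3)
5: 21  (via 6)
Shortest route: 3–4–6–5 = 21 s.

21 s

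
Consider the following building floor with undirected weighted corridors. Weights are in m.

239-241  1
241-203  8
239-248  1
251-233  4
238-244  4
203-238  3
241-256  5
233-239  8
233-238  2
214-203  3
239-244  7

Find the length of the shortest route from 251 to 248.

Settle nodes by increasing distance from 251:
251: 0
233: 4  (via 251)
238: 6  (via 233)
203: 9  (via 238)
244: 10  (via 238)
239: 12  (via 233)
214: 12  (via 203)
248: 13  (via 239)
Shortest route: 251 → 233 → 239 → 248 = 13 m.

13 m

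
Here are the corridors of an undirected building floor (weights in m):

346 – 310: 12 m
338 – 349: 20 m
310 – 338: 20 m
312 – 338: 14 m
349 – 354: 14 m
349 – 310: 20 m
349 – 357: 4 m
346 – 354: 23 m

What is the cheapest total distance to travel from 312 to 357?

Running Dijkstra from 312:
312: 0
338: 14  (via 312)
349: 34  (via 338)
310: 34  (via 338)
357: 38  (via 349)
Shortest route: 312 → 338 → 349 → 357 = 38 m.

38 m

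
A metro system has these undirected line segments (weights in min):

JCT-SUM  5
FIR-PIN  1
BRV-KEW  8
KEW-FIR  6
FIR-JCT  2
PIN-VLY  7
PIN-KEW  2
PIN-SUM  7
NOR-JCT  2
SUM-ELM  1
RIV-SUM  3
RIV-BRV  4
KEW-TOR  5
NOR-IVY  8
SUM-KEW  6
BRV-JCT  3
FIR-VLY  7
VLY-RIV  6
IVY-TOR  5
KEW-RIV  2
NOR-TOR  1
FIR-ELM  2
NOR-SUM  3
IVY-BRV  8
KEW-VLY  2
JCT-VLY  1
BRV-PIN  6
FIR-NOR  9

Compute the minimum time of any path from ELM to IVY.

10 min

Shortest distances from ELM:
ELM: 0
SUM: 1  (via ELM)
FIR: 2  (via ELM)
PIN: 3  (via FIR)
NOR: 4  (via SUM)
JCT: 4  (via FIR)
RIV: 4  (via SUM)
TOR: 5  (via NOR)
VLY: 5  (via JCT)
KEW: 5  (via PIN)
BRV: 7  (via JCT)
IVY: 10  (via TOR)
Shortest route: ELM → SUM → NOR → TOR → IVY = 10 min.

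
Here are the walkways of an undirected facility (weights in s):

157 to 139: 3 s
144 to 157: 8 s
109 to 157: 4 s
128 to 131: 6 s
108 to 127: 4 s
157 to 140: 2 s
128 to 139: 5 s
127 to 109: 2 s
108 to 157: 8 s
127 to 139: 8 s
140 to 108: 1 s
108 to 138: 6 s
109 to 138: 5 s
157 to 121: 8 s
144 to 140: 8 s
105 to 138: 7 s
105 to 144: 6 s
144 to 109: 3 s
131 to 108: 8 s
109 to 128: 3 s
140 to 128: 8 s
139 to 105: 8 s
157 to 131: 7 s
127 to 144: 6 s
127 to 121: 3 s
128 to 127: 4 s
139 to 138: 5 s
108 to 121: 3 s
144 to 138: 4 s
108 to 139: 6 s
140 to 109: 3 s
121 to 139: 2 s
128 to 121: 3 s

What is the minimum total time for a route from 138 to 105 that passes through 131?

32 s

Best 138 to 131: 138 → 108 → 131 costing 14
Best 131 to 105: 131 → 157 → 139 → 105 costing 18
Total via 131: 14 + 18 = 32 s.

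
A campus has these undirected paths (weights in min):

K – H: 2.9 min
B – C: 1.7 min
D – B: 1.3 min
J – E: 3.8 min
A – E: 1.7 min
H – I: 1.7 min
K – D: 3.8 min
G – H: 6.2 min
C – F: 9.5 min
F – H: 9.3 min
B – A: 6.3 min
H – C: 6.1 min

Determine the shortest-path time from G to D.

12.9 min

Enumerating some paths:
G–H–F–C–B–D: 6.2+9.3+9.5+1.7+1.3 = 28
G–H–K–D: 6.2+2.9+3.8 = 12.9
G–H–C–B–D: 6.2+6.1+1.7+1.3 = 15.3
Cheapest is G–H–K–D at 12.9 min.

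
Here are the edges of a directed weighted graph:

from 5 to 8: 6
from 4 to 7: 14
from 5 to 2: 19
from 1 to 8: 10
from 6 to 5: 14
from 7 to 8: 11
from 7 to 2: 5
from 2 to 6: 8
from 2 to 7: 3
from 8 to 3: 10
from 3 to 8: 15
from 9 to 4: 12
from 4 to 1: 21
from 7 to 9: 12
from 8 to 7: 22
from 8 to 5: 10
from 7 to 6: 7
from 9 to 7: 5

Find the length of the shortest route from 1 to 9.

Shortest distances from 1:
1: 0
8: 10  (via 1)
3: 20  (via 8)
5: 20  (via 8)
7: 32  (via 8)
2: 37  (via 7)
6: 39  (via 7)
9: 44  (via 7)
Shortest route: 1–8–7–9 = 44.

44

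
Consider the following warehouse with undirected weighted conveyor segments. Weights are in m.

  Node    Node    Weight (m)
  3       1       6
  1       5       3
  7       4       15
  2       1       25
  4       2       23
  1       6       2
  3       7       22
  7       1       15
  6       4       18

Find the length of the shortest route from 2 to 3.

31 m

Shortest distances from 2:
2: 0
4: 23  (via 2)
1: 25  (via 2)
6: 27  (via 1)
5: 28  (via 1)
3: 31  (via 1)
Shortest route: 2 → 1 → 3 = 31 m.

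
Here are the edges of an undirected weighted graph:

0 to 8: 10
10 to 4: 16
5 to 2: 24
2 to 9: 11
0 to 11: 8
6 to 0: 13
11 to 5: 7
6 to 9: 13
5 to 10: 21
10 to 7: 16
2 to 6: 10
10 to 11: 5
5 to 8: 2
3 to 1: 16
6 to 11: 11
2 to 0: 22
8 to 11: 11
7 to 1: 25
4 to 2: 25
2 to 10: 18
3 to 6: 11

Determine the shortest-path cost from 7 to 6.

32

Enumerating some paths:
7 → 10 → 2 → 6: 16+18+10 = 44
7 → 1 → 3 → 6: 25+16+11 = 52
7 → 10 → 11 → 0 → 6: 16+5+8+13 = 42
7 → 10 → 11 → 6: 16+5+11 = 32
The minimum is 32 via 7 → 10 → 11 → 6.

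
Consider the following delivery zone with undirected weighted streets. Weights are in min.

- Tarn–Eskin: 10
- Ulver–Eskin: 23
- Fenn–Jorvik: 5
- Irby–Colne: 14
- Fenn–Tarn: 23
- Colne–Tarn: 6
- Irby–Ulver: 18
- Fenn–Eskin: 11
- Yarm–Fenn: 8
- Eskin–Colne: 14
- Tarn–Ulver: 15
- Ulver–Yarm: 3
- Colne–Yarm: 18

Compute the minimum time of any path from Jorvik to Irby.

Enumerating some paths:
Jorvik–Fenn–Yarm–Ulver–Irby: 5+8+3+18 = 34
Jorvik–Fenn–Eskin–Colne–Irby: 5+11+14+14 = 44
Jorvik–Fenn–Eskin–Tarn–Colne–Irby: 5+11+10+6+14 = 46
Jorvik–Fenn–Yarm–Colne–Irby: 5+8+18+14 = 45
Cheapest is Jorvik–Fenn–Yarm–Ulver–Irby at 34 min.

34 min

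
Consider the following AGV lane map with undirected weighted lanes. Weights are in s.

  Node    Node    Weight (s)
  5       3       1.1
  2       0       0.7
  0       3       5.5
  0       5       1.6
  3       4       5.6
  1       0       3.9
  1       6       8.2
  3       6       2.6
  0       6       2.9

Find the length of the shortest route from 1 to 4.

Running Dijkstra from 1:
1: 0
0: 3.9  (via 1)
2: 4.6  (via 0)
5: 5.5  (via 0)
3: 6.6  (via 5)
6: 6.8  (via 0)
4: 12.2  (via 3)
Shortest route: 1–0–5–3–4 = 12.2 s.

12.2 s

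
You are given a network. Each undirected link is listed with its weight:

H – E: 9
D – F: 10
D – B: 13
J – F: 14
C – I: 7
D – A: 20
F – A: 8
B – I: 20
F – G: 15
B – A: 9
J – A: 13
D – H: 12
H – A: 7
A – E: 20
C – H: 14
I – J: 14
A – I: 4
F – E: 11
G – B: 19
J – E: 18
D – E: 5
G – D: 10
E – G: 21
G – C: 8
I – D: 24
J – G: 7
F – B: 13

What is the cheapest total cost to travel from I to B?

13

Settle nodes by increasing distance from I:
I: 0
A: 4  (via I)
C: 7  (via I)
H: 11  (via A)
F: 12  (via A)
B: 13  (via A)
Shortest route: I → A → B = 13.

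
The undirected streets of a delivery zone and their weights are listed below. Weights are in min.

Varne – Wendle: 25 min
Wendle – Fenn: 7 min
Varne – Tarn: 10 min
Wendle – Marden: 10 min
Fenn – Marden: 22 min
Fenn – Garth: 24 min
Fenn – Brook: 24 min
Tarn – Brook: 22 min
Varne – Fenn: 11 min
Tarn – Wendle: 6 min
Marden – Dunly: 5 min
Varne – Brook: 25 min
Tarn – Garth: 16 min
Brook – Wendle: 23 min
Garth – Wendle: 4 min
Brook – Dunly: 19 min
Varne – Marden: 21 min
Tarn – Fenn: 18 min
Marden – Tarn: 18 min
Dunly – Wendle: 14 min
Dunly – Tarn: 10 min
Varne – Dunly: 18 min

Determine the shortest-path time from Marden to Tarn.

15 min

Compare a few routes:
Marden → Tarn: 18 = 18
Marden → Dunly → Wendle → Tarn: 5+14+6 = 25
Marden → Wendle → Tarn: 10+6 = 16
Marden → Dunly → Tarn: 5+10 = 15
Cheapest is Marden → Dunly → Tarn at 15 min.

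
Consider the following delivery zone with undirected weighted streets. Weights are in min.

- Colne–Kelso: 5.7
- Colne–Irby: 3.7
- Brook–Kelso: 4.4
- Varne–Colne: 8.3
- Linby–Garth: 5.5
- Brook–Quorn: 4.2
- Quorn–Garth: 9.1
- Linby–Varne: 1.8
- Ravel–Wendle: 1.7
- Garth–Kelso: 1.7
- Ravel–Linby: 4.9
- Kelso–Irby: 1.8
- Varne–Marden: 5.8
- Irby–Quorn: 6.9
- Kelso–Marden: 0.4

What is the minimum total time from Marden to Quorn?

Running Dijkstra from Marden:
Marden: 0
Kelso: 0.4  (via Marden)
Garth: 2.1  (via Kelso)
Irby: 2.2  (via Kelso)
Brook: 4.8  (via Kelso)
Varne: 5.8  (via Marden)
Colne: 5.9  (via Irby)
Linby: 7.6  (via Garth)
Quorn: 9  (via Brook)
Shortest route: Marden → Kelso → Brook → Quorn = 9 min.

9 min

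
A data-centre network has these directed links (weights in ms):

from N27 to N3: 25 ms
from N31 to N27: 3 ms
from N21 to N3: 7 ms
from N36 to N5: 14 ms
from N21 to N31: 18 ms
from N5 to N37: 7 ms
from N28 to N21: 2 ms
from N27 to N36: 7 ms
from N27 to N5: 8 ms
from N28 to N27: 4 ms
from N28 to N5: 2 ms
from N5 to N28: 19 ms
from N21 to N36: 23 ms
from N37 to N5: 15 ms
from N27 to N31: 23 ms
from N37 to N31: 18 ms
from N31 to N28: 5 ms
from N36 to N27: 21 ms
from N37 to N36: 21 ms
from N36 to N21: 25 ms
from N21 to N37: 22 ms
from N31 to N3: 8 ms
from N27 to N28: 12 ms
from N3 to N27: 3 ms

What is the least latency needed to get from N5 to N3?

28 ms

Enumerating some paths:
N5 → N37 → N31 → N3: 7+18+8 = 33
N5 → N37 → N31 → N28 → N21 → N3: 7+18+5+2+7 = 39
N5 → N28 → N21 → N3: 19+2+7 = 28
The minimum is 28 ms via N5 → N28 → N21 → N3.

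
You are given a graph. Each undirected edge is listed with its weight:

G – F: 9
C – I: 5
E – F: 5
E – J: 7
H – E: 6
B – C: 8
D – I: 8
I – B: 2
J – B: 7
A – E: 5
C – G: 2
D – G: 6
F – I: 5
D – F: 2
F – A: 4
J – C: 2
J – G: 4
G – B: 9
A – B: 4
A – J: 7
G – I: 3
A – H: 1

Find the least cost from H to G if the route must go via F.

13

Shortest H→F: H–A–F = 5
Shortest F→G: F–D–G = 8
Total via F: 5 + 8 = 13.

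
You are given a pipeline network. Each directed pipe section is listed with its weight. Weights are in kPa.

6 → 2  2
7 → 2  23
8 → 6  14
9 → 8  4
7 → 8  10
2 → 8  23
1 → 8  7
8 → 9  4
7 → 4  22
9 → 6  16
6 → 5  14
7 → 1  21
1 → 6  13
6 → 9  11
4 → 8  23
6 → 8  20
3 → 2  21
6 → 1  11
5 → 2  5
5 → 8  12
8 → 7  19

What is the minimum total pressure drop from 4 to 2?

39 kPa

Enumerating some paths:
4–8–9–6–2: 23+4+16+2 = 45
4–8–6–2: 23+14+2 = 39
Cheapest is 4–8–6–2 at 39 kPa.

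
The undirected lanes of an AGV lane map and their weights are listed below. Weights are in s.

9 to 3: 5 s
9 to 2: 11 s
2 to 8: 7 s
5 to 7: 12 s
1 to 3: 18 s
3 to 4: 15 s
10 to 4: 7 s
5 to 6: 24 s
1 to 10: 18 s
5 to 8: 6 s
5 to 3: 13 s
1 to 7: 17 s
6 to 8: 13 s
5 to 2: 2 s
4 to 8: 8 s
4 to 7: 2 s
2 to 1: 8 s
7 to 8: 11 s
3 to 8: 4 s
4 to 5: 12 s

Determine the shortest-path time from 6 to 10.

28 s

Shortest distances from 6:
6: 0
8: 13  (via 6)
3: 17  (via 8)
5: 19  (via 8)
2: 20  (via 8)
4: 21  (via 8)
9: 22  (via 3)
7: 23  (via 4)
1: 28  (via 2)
10: 28  (via 4)
Shortest route: 6 → 8 → 4 → 10 = 28 s.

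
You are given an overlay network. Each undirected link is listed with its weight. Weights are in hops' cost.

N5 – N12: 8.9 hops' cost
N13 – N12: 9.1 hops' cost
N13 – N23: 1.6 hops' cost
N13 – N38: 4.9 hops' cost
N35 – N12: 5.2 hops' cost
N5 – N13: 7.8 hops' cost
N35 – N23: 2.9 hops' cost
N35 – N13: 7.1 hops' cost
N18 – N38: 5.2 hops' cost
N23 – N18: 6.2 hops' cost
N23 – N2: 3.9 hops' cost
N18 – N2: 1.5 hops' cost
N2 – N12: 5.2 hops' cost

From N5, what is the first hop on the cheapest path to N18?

N13

Enumerating some paths:
N5 - N13 - N23 - N18: 7.8+1.6+6.2 = 15.6
N5 - N12 - N2 - N18: 8.9+5.2+1.5 = 15.6
N5 - N13 - N23 - N2 - N18: 7.8+1.6+3.9+1.5 = 14.8
N5 - N13 - N38 - N18: 7.8+4.9+5.2 = 17.9
Cheapest is N5 - N13 - N23 - N2 - N18 at 14.8 hops' cost.
So from N5 the first move is to N13.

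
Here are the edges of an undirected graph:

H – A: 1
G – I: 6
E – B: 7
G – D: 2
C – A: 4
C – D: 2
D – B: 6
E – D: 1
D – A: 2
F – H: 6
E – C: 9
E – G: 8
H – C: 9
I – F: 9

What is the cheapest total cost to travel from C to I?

Running Dijkstra from C:
C: 0
D: 2  (via C)
E: 3  (via D)
A: 4  (via C)
G: 4  (via D)
H: 5  (via A)
B: 8  (via D)
I: 10  (via G)
Shortest route: C → D → G → I = 10.

10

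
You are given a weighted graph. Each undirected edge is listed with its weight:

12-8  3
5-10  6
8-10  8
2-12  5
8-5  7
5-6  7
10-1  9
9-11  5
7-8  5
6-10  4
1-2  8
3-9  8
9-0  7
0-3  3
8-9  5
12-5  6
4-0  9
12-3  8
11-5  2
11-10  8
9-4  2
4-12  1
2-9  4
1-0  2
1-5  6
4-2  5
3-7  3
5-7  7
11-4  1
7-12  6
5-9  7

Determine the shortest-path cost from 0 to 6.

15

Shortest distances from 0:
0: 0
1: 2  (via 0)
3: 3  (via 0)
7: 6  (via 3)
9: 7  (via 0)
5: 8  (via 1)
4: 9  (via 0)
2: 10  (via 1)
11: 10  (via 5)
12: 10  (via 4)
8: 11  (via 7)
10: 11  (via 1)
6: 15  (via 5)
Shortest route: 0–1–5–6 = 15.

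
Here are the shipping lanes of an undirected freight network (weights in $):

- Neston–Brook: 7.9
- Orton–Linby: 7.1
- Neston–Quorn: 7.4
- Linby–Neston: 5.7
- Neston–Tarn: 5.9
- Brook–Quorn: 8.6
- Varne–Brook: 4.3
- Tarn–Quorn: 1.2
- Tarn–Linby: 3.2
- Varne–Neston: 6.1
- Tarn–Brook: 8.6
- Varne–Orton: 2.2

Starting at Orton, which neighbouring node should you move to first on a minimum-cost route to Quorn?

Linby

Candidate routes:
Orton–Varne–Brook–Quorn: 2.2+4.3+8.6 = 15.1
Orton–Varne–Neston–Tarn–Quorn: 2.2+6.1+5.9+1.2 = 15.4
Orton–Linby–Tarn–Quorn: 7.1+3.2+1.2 = 11.5
Orton–Varne–Neston–Quorn: 2.2+6.1+7.4 = 15.7
The minimum is $11.5 via Orton–Linby–Tarn–Quorn.
So from Orton the first move is to Linby.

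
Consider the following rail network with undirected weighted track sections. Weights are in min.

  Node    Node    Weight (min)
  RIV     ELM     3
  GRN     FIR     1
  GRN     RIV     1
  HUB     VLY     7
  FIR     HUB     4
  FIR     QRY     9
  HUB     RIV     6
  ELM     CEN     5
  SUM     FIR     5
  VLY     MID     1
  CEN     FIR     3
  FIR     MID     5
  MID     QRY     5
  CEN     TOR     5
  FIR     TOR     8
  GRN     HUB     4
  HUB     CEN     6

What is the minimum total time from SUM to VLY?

11 min

Running Dijkstra from SUM:
SUM: 0
FIR: 5  (via SUM)
GRN: 6  (via FIR)
RIV: 7  (via GRN)
CEN: 8  (via FIR)
HUB: 9  (via FIR)
MID: 10  (via FIR)
ELM: 10  (via RIV)
VLY: 11  (via MID)
Shortest route: SUM–FIR–MID–VLY = 11 min.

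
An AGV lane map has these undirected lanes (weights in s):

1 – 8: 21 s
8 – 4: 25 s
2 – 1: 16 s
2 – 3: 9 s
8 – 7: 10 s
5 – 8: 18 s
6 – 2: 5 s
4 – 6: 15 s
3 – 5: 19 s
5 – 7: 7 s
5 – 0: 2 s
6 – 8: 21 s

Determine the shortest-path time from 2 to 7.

Settle nodes by increasing distance from 2:
2: 0
6: 5  (via 2)
3: 9  (via 2)
1: 16  (via 2)
4: 20  (via 6)
8: 26  (via 6)
5: 28  (via 3)
0: 30  (via 5)
7: 35  (via 5)
Shortest route: 2–3–5–7 = 35 s.

35 s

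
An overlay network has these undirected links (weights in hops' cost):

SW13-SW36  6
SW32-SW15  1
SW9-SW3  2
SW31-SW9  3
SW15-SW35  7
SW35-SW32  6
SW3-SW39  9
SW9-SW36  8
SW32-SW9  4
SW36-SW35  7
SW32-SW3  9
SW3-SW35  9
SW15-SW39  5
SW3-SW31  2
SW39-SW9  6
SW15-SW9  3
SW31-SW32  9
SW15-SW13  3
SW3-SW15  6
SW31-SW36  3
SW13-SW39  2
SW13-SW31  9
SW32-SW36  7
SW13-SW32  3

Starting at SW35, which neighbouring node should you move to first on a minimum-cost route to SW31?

SW36

Candidate routes:
SW35 → SW3 → SW31: 9+2 = 11
SW35 → SW36 → SW31: 7+3 = 10
The minimum is 10 hops' cost via SW35 → SW36 → SW31.
So from SW35 the first move is to SW36.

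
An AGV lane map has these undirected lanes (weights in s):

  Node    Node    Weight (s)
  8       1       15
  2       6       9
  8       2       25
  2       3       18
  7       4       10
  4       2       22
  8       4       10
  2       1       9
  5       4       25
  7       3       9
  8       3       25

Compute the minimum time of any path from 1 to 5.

50 s

Running Dijkstra from 1:
1: 0
2: 9  (via 1)
8: 15  (via 1)
6: 18  (via 2)
4: 25  (via 8)
3: 27  (via 2)
7: 35  (via 4)
5: 50  (via 4)
Shortest route: 1 → 8 → 4 → 5 = 50 s.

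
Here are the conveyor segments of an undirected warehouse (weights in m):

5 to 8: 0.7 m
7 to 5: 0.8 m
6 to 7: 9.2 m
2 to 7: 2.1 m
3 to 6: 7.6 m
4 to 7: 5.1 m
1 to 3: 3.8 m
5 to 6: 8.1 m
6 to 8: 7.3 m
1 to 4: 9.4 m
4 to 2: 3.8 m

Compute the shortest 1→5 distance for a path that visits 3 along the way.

Best 1 to 3: 1–3 costing 3.8
Shortest 3→5: 3–6–8–5 = 15.6
Total via 3: 3.8 + 15.6 = 19.4 m.

19.4 m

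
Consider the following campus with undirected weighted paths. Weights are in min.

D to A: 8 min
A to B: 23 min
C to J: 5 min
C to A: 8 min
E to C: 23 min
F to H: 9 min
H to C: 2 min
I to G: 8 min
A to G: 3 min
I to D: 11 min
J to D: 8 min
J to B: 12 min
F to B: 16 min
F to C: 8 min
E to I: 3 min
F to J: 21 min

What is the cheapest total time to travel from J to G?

16 min

Shortest distances from J:
J: 0
C: 5  (via J)
H: 7  (via C)
D: 8  (via J)
B: 12  (via J)
A: 13  (via C)
F: 13  (via C)
G: 16  (via A)
Shortest route: J → C → A → G = 16 min.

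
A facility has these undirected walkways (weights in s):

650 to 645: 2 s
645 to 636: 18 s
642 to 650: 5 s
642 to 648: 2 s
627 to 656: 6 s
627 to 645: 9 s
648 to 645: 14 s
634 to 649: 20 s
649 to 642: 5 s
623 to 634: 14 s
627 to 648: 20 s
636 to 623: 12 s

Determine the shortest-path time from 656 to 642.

22 s

Candidate routes:
656 - 627 - 645 - 648 - 642: 6+9+14+2 = 31
656 - 627 - 648 - 642: 6+20+2 = 28
656 - 627 - 645 - 650 - 642: 6+9+2+5 = 22
The minimum is 22 s via 656 - 627 - 645 - 650 - 642.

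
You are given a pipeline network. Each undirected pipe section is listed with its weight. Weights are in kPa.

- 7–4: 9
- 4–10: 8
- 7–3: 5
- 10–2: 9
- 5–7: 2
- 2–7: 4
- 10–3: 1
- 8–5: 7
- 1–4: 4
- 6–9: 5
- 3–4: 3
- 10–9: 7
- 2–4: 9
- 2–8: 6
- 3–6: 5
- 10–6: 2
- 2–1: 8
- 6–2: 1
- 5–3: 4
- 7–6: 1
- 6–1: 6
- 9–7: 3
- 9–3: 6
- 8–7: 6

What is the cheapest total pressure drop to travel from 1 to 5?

9 kPa

Shortest distances from 1:
1: 0
4: 4  (via 1)
6: 6  (via 1)
2: 7  (via 6)
3: 7  (via 4)
7: 7  (via 6)
10: 8  (via 6)
5: 9  (via 7)
Shortest route: 1 → 6 → 7 → 5 = 9 kPa.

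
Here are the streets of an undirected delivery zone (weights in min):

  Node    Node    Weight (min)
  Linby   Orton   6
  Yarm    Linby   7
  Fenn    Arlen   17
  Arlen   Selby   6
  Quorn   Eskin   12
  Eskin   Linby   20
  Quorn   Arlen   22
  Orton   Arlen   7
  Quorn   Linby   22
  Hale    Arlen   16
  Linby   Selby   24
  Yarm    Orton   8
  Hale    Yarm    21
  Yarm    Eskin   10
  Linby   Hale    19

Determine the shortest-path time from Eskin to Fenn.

42 min

Shortest distances from Eskin:
Eskin: 0
Yarm: 10  (via Eskin)
Quorn: 12  (via Eskin)
Linby: 17  (via Yarm)
Orton: 18  (via Yarm)
Arlen: 25  (via Orton)
Hale: 31  (via Yarm)
Selby: 31  (via Arlen)
Fenn: 42  (via Arlen)
Shortest route: Eskin → Yarm → Orton → Arlen → Fenn = 42 min.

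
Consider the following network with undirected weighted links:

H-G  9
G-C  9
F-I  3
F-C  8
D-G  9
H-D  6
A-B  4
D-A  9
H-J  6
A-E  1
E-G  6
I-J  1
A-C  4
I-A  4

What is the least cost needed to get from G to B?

11

Enumerating some paths:
G–E–A–B: 6+1+4 = 11
G–D–A–B: 9+9+4 = 22
G–H–J–I–A–B: 9+6+1+4+4 = 24
G–C–A–B: 9+4+4 = 17
The minimum is 11 via G–E–A–B.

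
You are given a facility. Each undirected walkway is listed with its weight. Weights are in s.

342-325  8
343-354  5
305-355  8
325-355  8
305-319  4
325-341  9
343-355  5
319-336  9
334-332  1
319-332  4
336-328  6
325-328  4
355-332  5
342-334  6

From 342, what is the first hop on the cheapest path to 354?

Enumerating some paths:
342 - 334 - 332 - 319 - 305 - 355 - 343 - 354: 6+1+4+4+8+5+5 = 33
342 - 325 - 355 - 343 - 354: 8+8+5+5 = 26
342 - 334 - 332 - 355 - 343 - 354: 6+1+5+5+5 = 22
342 - 325 - 328 - 336 - 319 - 332 - 355 - 343 - 354: 8+4+6+9+4+5+5+5 = 46
The minimum is 22 s via 342 - 334 - 332 - 355 - 343 - 354.
So from 342 the first move is to 334.

334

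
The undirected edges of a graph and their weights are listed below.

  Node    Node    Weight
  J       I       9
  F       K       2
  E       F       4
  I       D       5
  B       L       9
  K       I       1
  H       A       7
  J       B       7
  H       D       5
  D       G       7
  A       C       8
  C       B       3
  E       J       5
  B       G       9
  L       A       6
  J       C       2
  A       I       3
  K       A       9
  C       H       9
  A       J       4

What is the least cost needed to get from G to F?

15

Candidate routes:
G → B → C → J → E → F: 9+3+2+5+4 = 23
G → D → I → K → F: 7+5+1+2 = 15
Cheapest is G → D → I → K → F at 15.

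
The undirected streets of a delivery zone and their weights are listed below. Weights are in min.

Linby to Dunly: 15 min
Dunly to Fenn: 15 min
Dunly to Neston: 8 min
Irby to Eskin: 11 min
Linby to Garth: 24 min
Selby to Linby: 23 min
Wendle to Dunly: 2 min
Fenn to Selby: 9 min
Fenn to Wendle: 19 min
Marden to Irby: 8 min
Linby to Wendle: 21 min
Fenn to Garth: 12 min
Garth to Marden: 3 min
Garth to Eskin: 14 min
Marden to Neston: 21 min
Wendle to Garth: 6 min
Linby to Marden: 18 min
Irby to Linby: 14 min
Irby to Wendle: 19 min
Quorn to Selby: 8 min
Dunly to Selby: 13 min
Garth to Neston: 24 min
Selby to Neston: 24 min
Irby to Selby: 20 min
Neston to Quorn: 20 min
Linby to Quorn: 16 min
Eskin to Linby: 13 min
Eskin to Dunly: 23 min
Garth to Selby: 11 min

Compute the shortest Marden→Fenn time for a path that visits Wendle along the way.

26 min

Best Marden to Wendle: Marden–Garth–Wendle costing 9
Shortest Wendle→Fenn: Wendle–Dunly–Fenn = 17
Total via Wendle: 9 + 17 = 26 min.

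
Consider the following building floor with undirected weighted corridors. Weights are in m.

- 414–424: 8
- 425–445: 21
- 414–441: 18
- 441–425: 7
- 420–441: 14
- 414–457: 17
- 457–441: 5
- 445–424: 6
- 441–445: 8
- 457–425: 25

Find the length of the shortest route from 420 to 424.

28 m

Shortest distances from 420:
420: 0
441: 14  (via 420)
457: 19  (via 441)
425: 21  (via 441)
445: 22  (via 441)
424: 28  (via 445)
Shortest route: 420 → 441 → 445 → 424 = 28 m.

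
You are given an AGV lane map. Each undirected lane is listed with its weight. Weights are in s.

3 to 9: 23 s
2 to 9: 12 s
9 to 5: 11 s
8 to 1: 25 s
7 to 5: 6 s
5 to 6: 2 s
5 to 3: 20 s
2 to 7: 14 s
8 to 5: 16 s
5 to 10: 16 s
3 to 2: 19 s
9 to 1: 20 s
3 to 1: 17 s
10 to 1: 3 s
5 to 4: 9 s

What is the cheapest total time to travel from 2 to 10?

Candidate routes:
2–9–1–10: 12+20+3 = 35
2–7–5–10: 14+6+16 = 36
Cheapest is 2–9–1–10 at 35 s.

35 s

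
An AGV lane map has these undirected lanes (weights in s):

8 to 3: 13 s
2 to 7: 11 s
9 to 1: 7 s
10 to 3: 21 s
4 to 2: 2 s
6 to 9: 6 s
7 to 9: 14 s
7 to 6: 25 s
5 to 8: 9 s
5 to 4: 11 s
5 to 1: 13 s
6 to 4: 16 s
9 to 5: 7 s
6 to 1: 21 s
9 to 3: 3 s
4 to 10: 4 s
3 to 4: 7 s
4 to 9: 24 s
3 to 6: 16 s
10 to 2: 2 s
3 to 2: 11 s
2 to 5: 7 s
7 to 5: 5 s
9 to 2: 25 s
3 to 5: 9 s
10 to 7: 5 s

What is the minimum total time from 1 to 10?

Enumerating some paths:
1 - 5 - 2 - 10: 13+7+2 = 22
1 - 9 - 3 - 4 - 10: 7+3+7+4 = 21
The minimum is 21 s via 1 - 9 - 3 - 4 - 10.

21 s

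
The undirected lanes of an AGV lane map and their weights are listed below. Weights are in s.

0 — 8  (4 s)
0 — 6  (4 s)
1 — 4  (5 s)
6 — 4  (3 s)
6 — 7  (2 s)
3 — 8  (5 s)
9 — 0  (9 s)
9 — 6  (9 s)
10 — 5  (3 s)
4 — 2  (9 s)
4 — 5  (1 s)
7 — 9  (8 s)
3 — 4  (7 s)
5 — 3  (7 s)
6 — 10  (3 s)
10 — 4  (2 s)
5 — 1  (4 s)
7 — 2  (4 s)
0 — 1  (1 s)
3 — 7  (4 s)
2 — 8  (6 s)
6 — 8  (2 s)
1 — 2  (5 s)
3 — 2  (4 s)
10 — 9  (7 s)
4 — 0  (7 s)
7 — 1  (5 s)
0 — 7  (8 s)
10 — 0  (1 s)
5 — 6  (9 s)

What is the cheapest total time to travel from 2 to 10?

7 s

Candidate routes:
2–7–6–10: 4+2+3 = 9
2–1–0–10: 5+1+1 = 7
2–8–0–10: 6+4+1 = 11
The minimum is 7 s via 2–1–0–10.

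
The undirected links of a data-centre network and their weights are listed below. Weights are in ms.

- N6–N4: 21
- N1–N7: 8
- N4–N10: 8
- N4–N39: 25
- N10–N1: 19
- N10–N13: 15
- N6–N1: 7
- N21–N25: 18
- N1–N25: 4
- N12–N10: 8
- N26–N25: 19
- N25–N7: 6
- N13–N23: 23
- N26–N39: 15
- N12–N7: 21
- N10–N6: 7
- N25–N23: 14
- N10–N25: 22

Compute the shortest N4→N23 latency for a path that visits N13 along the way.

46 ms

Shortest N4→N13: N4 → N10 → N13 = 23
Shortest N13→N23: N13 → N23 = 23
Total via N13: 23 + 23 = 46 ms.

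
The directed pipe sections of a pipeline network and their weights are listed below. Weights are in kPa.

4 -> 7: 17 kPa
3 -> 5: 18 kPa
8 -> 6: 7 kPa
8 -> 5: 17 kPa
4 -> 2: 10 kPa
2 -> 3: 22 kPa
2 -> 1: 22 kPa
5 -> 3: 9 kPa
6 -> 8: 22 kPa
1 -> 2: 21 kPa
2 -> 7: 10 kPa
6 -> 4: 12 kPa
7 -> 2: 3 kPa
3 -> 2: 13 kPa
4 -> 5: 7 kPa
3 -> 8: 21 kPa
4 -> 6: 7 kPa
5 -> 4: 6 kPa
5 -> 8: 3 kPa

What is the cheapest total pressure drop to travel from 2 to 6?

50 kPa

Running Dijkstra from 2:
2: 0
7: 10  (via 2)
1: 22  (via 2)
3: 22  (via 2)
5: 40  (via 3)
8: 43  (via 3)
4: 46  (via 5)
6: 50  (via 8)
Shortest route: 2 → 3 → 8 → 6 = 50 kPa.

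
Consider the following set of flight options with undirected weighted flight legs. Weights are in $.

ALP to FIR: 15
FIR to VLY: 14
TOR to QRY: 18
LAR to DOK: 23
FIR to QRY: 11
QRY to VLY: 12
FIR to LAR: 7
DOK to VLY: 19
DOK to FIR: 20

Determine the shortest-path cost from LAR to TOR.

$36

Compare a few routes:
LAR → FIR → QRY → TOR: 7+11+18 = 36
LAR → FIR → VLY → QRY → TOR: 7+14+12+18 = 51
LAR → DOK → FIR → QRY → TOR: 23+20+11+18 = 72
Cheapest is LAR → FIR → QRY → TOR at $36.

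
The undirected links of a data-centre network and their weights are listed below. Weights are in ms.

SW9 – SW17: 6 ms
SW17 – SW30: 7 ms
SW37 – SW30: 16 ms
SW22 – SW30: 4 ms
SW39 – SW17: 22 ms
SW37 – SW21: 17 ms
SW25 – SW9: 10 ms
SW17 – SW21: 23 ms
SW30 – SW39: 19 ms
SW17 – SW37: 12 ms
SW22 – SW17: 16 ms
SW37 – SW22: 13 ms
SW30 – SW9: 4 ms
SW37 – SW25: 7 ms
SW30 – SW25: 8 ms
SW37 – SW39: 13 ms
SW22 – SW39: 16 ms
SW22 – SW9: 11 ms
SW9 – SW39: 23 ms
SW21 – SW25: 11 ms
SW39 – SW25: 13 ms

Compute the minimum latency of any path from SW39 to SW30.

Shortest distances from SW39:
SW39: 0
SW37: 13  (via SW39)
SW25: 13  (via SW39)
SW22: 16  (via SW39)
SW30: 19  (via SW39)
Shortest route: SW39 → SW30 = 19 ms.

19 ms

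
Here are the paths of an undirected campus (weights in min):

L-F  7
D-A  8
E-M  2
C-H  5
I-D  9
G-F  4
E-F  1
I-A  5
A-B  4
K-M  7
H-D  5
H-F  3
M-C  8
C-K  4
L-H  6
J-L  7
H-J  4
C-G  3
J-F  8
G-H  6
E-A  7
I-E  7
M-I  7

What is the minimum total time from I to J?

Running Dijkstra from I:
I: 0
A: 5  (via I)
E: 7  (via I)
M: 7  (via I)
F: 8  (via E)
B: 9  (via A)
D: 9  (via I)
H: 11  (via F)
G: 12  (via F)
K: 14  (via M)
C: 15  (via M)
J: 15  (via H)
Shortest route: I–E–F–H–J = 15 min.

15 min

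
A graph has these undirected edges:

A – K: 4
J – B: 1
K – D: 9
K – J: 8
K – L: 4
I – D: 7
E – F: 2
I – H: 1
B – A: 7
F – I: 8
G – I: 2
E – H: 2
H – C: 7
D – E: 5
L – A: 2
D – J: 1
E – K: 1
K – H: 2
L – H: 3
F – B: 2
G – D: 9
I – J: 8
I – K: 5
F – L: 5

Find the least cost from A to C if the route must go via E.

14

Shortest A→E: A–K–E = 5
Best E to C: E–H–C costing 9
Total via E: 5 + 9 = 14.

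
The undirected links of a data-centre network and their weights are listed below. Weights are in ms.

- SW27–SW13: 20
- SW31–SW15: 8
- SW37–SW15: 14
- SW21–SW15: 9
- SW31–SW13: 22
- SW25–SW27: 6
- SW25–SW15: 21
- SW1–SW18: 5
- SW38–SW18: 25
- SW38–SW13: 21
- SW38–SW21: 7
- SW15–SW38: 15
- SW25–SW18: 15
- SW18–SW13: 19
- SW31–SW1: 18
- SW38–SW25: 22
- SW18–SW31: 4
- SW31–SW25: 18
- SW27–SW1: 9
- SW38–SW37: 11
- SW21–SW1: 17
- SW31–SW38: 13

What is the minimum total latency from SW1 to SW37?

31 ms

Candidate routes:
SW1 - SW18 - SW31 - SW15 - SW37: 5+4+8+14 = 31
SW1 - SW18 - SW31 - SW38 - SW37: 5+4+13+11 = 33
SW1 - SW21 - SW38 - SW37: 17+7+11 = 35
The minimum is 31 ms via SW1 - SW18 - SW31 - SW15 - SW37.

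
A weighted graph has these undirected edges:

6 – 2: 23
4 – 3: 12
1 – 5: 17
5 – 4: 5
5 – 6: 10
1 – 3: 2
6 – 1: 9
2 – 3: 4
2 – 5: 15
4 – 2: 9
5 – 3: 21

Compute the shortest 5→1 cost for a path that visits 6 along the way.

19

Shortest 5→6: 5 → 6 = 10
Shortest 6→1: 6 → 1 = 9
Total via 6: 10 + 9 = 19.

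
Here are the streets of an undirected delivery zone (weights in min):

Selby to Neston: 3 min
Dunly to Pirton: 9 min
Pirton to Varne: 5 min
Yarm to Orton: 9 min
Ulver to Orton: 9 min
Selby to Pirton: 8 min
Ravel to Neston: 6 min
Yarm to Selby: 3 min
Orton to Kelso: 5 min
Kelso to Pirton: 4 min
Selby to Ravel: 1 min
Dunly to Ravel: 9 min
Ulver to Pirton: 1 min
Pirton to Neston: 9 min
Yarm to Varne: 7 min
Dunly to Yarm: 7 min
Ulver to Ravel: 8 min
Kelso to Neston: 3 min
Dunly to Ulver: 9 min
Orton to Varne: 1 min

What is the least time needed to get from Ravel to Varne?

11 min

Enumerating some paths:
Ravel → Selby → Neston → Kelso → Orton → Varne: 1+3+3+5+1 = 13
Ravel → Ulver → Pirton → Varne: 8+1+5 = 14
Ravel → Selby → Yarm → Varne: 1+3+7 = 11
Ravel → Selby → Pirton → Varne: 1+8+5 = 14
The minimum is 11 min via Ravel → Selby → Yarm → Varne.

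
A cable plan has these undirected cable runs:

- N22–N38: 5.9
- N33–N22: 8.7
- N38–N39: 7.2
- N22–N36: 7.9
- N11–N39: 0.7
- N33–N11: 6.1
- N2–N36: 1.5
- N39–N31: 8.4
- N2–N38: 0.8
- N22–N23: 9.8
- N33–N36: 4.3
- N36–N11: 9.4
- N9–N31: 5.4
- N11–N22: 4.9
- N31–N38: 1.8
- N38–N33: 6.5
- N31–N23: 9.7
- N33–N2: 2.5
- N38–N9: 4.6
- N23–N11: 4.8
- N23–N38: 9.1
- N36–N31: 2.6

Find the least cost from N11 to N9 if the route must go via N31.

Shortest N11→N31: N11–N39–N31 = 9.1
Shortest N31→N9: N31–N9 = 5.4
Total via N31: 9.1 + 5.4 = 14.5.

14.5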